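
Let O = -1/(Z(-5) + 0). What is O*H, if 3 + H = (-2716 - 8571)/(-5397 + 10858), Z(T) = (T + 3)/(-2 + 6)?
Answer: -55340/5461 ≈ -10.134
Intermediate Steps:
Z(T) = ¾ + T/4 (Z(T) = (3 + T)/4 = (3 + T)*(¼) = ¾ + T/4)
H = -27670/5461 (H = -3 + (-2716 - 8571)/(-5397 + 10858) = -3 - 11287/5461 = -27670/5461 ≈ -5.0668)
O = 2 (O = -1/((¾ + (¼)*(-5)) + 0) = -1/((¾ - 5/4) + 0) = -1/(-½ + 0) = -1/(-½) = -1*(-2) = 2)
O*H = 2*(-27670/5461) = -55340/5461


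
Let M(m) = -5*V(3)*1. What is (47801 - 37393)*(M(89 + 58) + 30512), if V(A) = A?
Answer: 317412776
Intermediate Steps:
M(m) = -15 (M(m) = -5*3*1 = -15*1 = -15)
(47801 - 37393)*(M(89 + 58) + 30512) = (47801 - 37393)*(-15 + 30512) = 10408*30497 = 317412776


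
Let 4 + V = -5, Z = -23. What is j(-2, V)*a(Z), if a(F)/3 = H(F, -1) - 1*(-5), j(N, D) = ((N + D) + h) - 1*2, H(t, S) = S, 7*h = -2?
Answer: -1116/7 ≈ -159.43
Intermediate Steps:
h = -2/7 (h = (⅐)*(-2) = -2/7 ≈ -0.28571)
V = -9 (V = -4 - 5 = -9)
j(N, D) = -16/7 + D + N (j(N, D) = ((N + D) - 2/7) - 1*2 = ((D + N) - 2/7) - 2 = (-2/7 + D + N) - 2 = -16/7 + D + N)
a(F) = 12 (a(F) = 3*(-1 - 1*(-5)) = 3*(-1 + 5) = 3*4 = 12)
j(-2, V)*a(Z) = (-16/7 - 9 - 2)*12 = -93/7*12 = -1116/7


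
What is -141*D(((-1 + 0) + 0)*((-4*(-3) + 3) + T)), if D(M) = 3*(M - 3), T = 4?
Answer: 9306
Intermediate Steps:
D(M) = -9 + 3*M (D(M) = 3*(-3 + M) = -9 + 3*M)
-141*D(((-1 + 0) + 0)*((-4*(-3) + 3) + T)) = -141*(-9 + 3*(((-1 + 0) + 0)*((-4*(-3) + 3) + 4))) = -141*(-9 + 3*((-1 + 0)*((12 + 3) + 4))) = -141*(-9 + 3*(-(15 + 4))) = -141*(-9 + 3*(-1*19)) = -141*(-9 + 3*(-19)) = -141*(-9 - 57) = -141*(-66) = 9306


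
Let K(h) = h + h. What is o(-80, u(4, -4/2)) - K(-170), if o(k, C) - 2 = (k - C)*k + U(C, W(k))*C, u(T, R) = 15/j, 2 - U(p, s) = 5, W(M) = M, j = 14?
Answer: 13649/2 ≈ 6824.5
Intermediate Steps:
U(p, s) = -3 (U(p, s) = 2 - 1*5 = 2 - 5 = -3)
u(T, R) = 15/14
K(h) = 2*h
o(k, C) = 2 - 3*C + k*(k - C) (o(k, C) = 2 + ((k - C)*k - 3*C) = 2 + (k*(k - C) - 3*C) = 2 + (-3*C + k*(k - C)) = 2 - 3*C + k*(k - C))
o(-80, u(4, -4/2)) - K(-170) = (2 + (-80)² - 3*15/14 - 1*15/14*(-80)) - 2*(-170) = (2 + 6400 - 45/14 + 600/7) - 1*(-340) = 12969/2 + 340 = 13649/2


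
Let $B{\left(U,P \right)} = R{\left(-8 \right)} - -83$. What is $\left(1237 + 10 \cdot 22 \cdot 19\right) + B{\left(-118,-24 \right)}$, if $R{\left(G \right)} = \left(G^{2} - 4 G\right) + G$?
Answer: $5588$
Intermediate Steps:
$R{\left(G \right)} = G^{2} - 3 G$
$B{\left(U,P \right)} = 171$ ($B{\left(U,P \right)} = - 8 \left(-3 - 8\right) - -83 = \left(-8\right) \left(-11\right) + 83 = 88 + 83 = 171$)
$\left(1237 + 10 \cdot 22 \cdot 19\right) + B{\left(-118,-24 \right)} = \left(1237 + 10 \cdot 22 \cdot 19\right) + 171 = \left(1237 + 220 \cdot 19\right) + 171 = \left(1237 + 4180\right) + 171 = 5417 + 171 = 5588$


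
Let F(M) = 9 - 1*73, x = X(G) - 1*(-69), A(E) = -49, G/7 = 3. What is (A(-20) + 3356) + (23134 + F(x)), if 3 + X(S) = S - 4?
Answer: 26377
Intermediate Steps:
G = 21 (G = 7*3 = 21)
X(S) = -7 + S (X(S) = -3 + (S - 4) = -3 + (-4 + S) = -7 + S)
x = 83 (x = (-7 + 21) - 1*(-69) = 14 + 69 = 83)
F(M) = -64 (F(M) = 9 - 73 = -64)
(A(-20) + 3356) + (23134 + F(x)) = (-49 + 3356) + (23134 - 64) = 3307 + 23070 = 26377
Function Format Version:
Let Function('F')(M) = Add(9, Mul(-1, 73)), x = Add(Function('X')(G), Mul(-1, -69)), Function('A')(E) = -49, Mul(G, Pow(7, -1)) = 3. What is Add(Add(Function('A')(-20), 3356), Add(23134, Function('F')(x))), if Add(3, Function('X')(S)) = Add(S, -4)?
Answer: 26377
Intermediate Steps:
G = 21 (G = Mul(7, 3) = 21)
Function('X')(S) = Add(-7, S) (Function('X')(S) = Add(-3, Add(S, -4)) = Add(-3, Add(-4, S)) = Add(-7, S))
x = 83 (x = Add(Add(-7, 21), Mul(-1, -69)) = Add(14, 69) = 83)
Function('F')(M) = -64 (Function('F')(M) = Add(9, -73) = -64)
Add(Add(Function('A')(-20), 3356), Add(23134, Function('F')(x))) = Add(Add(-49, 3356), Add(23134, -64)) = Add(3307, 23070) = 26377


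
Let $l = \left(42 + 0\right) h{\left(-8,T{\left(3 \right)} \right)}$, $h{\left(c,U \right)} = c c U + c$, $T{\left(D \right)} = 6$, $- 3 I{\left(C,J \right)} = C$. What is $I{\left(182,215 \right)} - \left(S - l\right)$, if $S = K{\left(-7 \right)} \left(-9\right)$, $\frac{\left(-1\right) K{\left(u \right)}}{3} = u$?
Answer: $\frac{47761}{3} \approx 15920.0$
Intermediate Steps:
$K{\left(u \right)} = - 3 u$
$I{\left(C,J \right)} = - \frac{C}{3}$
$S = -189$ ($S = \left(-3\right) \left(-7\right) \left(-9\right) = 21 \left(-9\right) = -189$)
$h{\left(c,U \right)} = c + U c^{2}$ ($h{\left(c,U \right)} = c^{2} U + c = U c^{2} + c = c + U c^{2}$)
$l = 15792$ ($l = \left(42 + 0\right) \left(- 8 \left(1 + 6 \left(-8\right)\right)\right) = 42 \left(- 8 \left(1 - 48\right)\right) = 42 \left(\left(-8\right) \left(-47\right)\right) = 42 \cdot 376 = 15792$)
$I{\left(182,215 \right)} - \left(S - l\right) = \left(- \frac{1}{3}\right) 182 + \left(15792 - -189\right) = - \frac{182}{3} + \left(15792 + 189\right) = - \frac{182}{3} + 15981 = \frac{47761}{3}$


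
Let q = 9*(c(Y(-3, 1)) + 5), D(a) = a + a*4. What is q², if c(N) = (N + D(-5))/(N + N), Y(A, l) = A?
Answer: 7569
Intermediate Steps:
D(a) = 5*a (D(a) = a + 4*a = 5*a)
c(N) = (-25 + N)/(2*N) (c(N) = (N + 5*(-5))/(N + N) = (N - 25)/((2*N)) = (-25 + N)*(1/(2*N)) = (-25 + N)/(2*N))
q = 87 (q = 9*((½)*(-25 - 3)/(-3) + 5) = 9*((½)*(-⅓)*(-28) + 5) = 9*(14/3 + 5) = 9*(29/3) = 87)
q² = 87² = 7569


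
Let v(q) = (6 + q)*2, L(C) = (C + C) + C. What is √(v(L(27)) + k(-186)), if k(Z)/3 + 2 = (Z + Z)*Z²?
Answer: 2*I*√9652242 ≈ 6213.6*I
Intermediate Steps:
L(C) = 3*C (L(C) = 2*C + C = 3*C)
v(q) = 12 + 2*q
k(Z) = -6 + 6*Z³ (k(Z) = -6 + 3*((Z + Z)*Z²) = -6 + 3*((2*Z)*Z²) = -6 + 3*(2*Z³) = -6 + 6*Z³)
√(v(L(27)) + k(-186)) = √((12 + 2*(3*27)) + (-6 + 6*(-186)³)) = √((12 + 2*81) + (-6 + 6*(-6434856))) = √((12 + 162) + (-6 - 38609136)) = √(174 - 38609142) = √(-38608968) = 2*I*√9652242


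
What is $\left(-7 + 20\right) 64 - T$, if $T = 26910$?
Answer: $-26078$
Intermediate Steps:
$\left(-7 + 20\right) 64 - T = \left(-7 + 20\right) 64 - 26910 = 13 \cdot 64 - 26910 = 832 - 26910 = -26078$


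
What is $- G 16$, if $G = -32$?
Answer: $512$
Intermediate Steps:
$- G 16 = \left(-1\right) \left(-32\right) 16 = 32 \cdot 16 = 512$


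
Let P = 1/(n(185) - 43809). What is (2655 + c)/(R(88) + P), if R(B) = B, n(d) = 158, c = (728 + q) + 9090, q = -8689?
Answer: 165175384/3841287 ≈ 43.000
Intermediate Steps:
c = 1129 (c = (728 - 8689) + 9090 = -7961 + 9090 = 1129)
P = -1/43651 (P = 1/(158 - 43809) = 1/(-43651) = -1/43651 ≈ -2.2909e-5)
(2655 + c)/(R(88) + P) = (2655 + 1129)/(88 - 1/43651) = 3784/(3841287/43651) = 3784*(43651/3841287) = 165175384/3841287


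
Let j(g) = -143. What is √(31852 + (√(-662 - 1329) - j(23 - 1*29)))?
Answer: √(31995 + I*√1991) ≈ 178.87 + 0.125*I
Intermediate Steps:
√(31852 + (√(-662 - 1329) - j(23 - 1*29))) = √(31852 + (√(-662 - 1329) - 1*(-143))) = √(31852 + (√(-1991) + 143)) = √(31852 + (I*√1991 + 143)) = √(31852 + (143 + I*√1991)) = √(31995 + I*√1991)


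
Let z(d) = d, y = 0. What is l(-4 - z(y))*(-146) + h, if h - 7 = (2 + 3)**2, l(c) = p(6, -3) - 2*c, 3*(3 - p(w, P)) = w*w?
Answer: 178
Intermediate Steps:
p(w, P) = 3 - w**2/3 (p(w, P) = 3 - w*w/3 = 3 - w**2/3)
l(c) = -9 - 2*c (l(c) = (3 - 1/3*6**2) - 2*c = (3 - 1/3*36) - 2*c = (3 - 12) - 2*c = -9 - 2*c)
h = 32 (h = 7 + (2 + 3)**2 = 7 + 5**2 = 7 + 25 = 32)
l(-4 - z(y))*(-146) + h = (-9 - 2*(-4 - 1*0))*(-146) + 32 = (-9 - 2*(-4 + 0))*(-146) + 32 = (-9 - 2*(-4))*(-146) + 32 = (-9 + 8)*(-146) + 32 = -1*(-146) + 32 = 146 + 32 = 178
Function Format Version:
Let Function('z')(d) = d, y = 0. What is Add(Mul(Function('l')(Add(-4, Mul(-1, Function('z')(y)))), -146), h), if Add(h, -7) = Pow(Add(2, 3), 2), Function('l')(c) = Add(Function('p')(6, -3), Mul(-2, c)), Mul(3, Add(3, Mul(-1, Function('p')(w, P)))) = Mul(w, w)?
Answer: 178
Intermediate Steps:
Function('p')(w, P) = Add(3, Mul(Rational(-1, 3), Pow(w, 2))) (Function('p')(w, P) = Add(3, Mul(Rational(-1, 3), Mul(w, w))) = Add(3, Mul(Rational(-1, 3), Pow(w, 2))))
Function('l')(c) = Add(-9, Mul(-2, c)) (Function('l')(c) = Add(Add(3, Mul(Rational(-1, 3), Pow(6, 2))), Mul(-2, c)) = Add(Add(3, Mul(Rational(-1, 3), 36)), Mul(-2, c)) = Add(Add(3, -12), Mul(-2, c)) = Add(-9, Mul(-2, c)))
h = 32 (h = Add(7, Pow(Add(2, 3), 2)) = Add(7, Pow(5, 2)) = Add(7, 25) = 32)
Add(Mul(Function('l')(Add(-4, Mul(-1, Function('z')(y)))), -146), h) = Add(Mul(Add(-9, Mul(-2, Add(-4, Mul(-1, 0)))), -146), 32) = Add(Mul(Add(-9, Mul(-2, Add(-4, 0))), -146), 32) = Add(Mul(Add(-9, Mul(-2, -4)), -146), 32) = Add(Mul(Add(-9, 8), -146), 32) = Add(Mul(-1, -146), 32) = Add(146, 32) = 178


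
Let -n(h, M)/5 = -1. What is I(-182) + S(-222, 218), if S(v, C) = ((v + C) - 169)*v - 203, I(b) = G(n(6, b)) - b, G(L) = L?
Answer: 38390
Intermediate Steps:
n(h, M) = 5 (n(h, M) = -5*(-1) = 5)
I(b) = 5 - b
S(v, C) = -203 + v*(-169 + C + v) (S(v, C) = ((C + v) - 169)*v - 203 = (-169 + C + v)*v - 203 = v*(-169 + C + v) - 203 = -203 + v*(-169 + C + v))
I(-182) + S(-222, 218) = (5 - 1*(-182)) + (-203 + (-222)**2 - 169*(-222) + 218*(-222)) = (5 + 182) + (-203 + 49284 + 37518 - 48396) = 187 + 38203 = 38390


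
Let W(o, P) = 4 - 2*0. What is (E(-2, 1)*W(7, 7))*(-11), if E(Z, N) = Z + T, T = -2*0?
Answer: 88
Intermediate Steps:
T = 0
W(o, P) = 4 (W(o, P) = 4 + 0 = 4)
E(Z, N) = Z (E(Z, N) = Z + 0 = Z)
(E(-2, 1)*W(7, 7))*(-11) = -2*4*(-11) = -8*(-11) = 88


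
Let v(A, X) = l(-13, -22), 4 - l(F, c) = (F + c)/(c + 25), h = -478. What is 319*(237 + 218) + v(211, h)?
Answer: 435482/3 ≈ 1.4516e+5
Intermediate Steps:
l(F, c) = 4 - (F + c)/(25 + c) (l(F, c) = 4 - (F + c)/(c + 25) = 4 - (F + c)/(25 + c))
v(A, X) = 47/3 (v(A, X) = (100 - 1*(-13) + 3*(-22))/(25 - 22) = (100 + 13 - 66)/3 = (⅓)*47 = 47/3)
319*(237 + 218) + v(211, h) = 319*(237 + 218) + 47/3 = 319*455 + 47/3 = 145145 + 47/3 = 435482/3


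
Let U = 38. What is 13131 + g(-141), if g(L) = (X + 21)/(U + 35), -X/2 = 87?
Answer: 958410/73 ≈ 13129.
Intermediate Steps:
X = -174 (X = -2*87 = -174)
g(L) = -153/73 (g(L) = (-174 + 21)/(38 + 35) = -153/73)
13131 + g(-141) = 13131 - 153/73 = 958410/73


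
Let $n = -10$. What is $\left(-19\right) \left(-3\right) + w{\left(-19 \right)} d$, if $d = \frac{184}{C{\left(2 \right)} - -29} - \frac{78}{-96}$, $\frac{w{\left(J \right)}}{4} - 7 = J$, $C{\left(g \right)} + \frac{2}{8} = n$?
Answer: $- \frac{11326}{25} \approx -453.04$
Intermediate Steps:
$C{\left(g \right)} = - \frac{41}{4}$ ($C{\left(g \right)} = - \frac{1}{4} - 10 = - \frac{41}{4}$)
$w{\left(J \right)} = 28 + 4 J$
$d = \frac{12751}{1200}$ ($d = \frac{184}{- \frac{41}{4} - -29} - \frac{78}{-96} = \frac{184}{- \frac{41}{4} + 29} - - \frac{13}{16} = \frac{184}{\frac{75}{4}} + \frac{13}{16} = 184 \cdot \frac{4}{75} + \frac{13}{16} = \frac{736}{75} + \frac{13}{16} = \frac{12751}{1200} \approx 10.626$)
$\left(-19\right) \left(-3\right) + w{\left(-19 \right)} d = \left(-19\right) \left(-3\right) + \left(28 + 4 \left(-19\right)\right) \frac{12751}{1200} = 57 + \left(28 - 76\right) \frac{12751}{1200} = 57 - \frac{12751}{25} = - \frac{11326}{25}$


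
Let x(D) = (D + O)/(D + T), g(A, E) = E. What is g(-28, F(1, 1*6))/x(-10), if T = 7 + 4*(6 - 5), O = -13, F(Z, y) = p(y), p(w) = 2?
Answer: -2/23 ≈ -0.086957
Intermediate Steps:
F(Z, y) = 2
T = 11 (T = 7 + 4*1 = 7 + 4 = 11)
x(D) = (-13 + D)/(11 + D) (x(D) = (D - 13)/(D + 11) = (-13 + D)/(11 + D))
g(-28, F(1, 1*6))/x(-10) = 2/(((-13 - 10)/(11 - 10))) = 2/((-23/1)) = 2/((1*(-23))) = 2/(-23) = 2*(-1/23) = -2/23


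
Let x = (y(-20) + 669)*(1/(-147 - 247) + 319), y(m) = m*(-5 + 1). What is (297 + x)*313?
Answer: 29501840979/394 ≈ 7.4878e+7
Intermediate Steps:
y(m) = -4*m (y(m) = m*(-4) = -4*m)
x = 94138065/394 (x = (-4*(-20) + 669)*(1/(-147 - 247) + 319) = (80 + 669)*(1/(-394) + 319) = 749*(-1/394 + 319) = 749*(125685/394) = 94138065/394 ≈ 2.3893e+5)
(297 + x)*313 = (297 + 94138065/394)*313 = (94255083/394)*313 = 29501840979/394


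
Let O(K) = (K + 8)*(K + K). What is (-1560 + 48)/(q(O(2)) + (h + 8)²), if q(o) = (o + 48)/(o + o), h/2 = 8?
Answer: -15120/5771 ≈ -2.6200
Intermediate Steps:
h = 16 (h = 2*8 = 16)
O(K) = 2*K*(8 + K) (O(K) = (8 + K)*(2*K) = 2*K*(8 + K))
q(o) = (48 + o)/(2*o) (q(o) = (48 + o)/((2*o)) = (48 + o)*(1/(2*o)) = (48 + o)/(2*o))
(-1560 + 48)/(q(O(2)) + (h + 8)²) = (-1560 + 48)/((48 + 2*2*(8 + 2))/(2*((2*2*(8 + 2)))) + (16 + 8)²) = -1512/((48 + 2*2*10)/(2*((2*2*10))) + 24²) = -1512/((½)*(48 + 40)/40 + 576) = -1512/((½)*(1/40)*88 + 576) = -1512/(11/10 + 576) = -1512/5771/10 = -1512*10/5771 = -15120/5771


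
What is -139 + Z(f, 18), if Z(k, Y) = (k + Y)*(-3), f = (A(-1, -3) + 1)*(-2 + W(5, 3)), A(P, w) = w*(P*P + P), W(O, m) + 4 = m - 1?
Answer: -181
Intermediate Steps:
W(O, m) = -5 + m (W(O, m) = -4 + (m - 1) = -4 + (-1 + m) = -5 + m)
A(P, w) = w*(P + P**2) (A(P, w) = w*(P**2 + P) = w*(P + P**2))
f = -4 (f = (-1*(-3)*(1 - 1) + 1)*(-2 + (-5 + 3)) = (-1*(-3)*0 + 1)*(-2 - 2) = (0 + 1)*(-4) = 1*(-4) = -4)
Z(k, Y) = -3*Y - 3*k (Z(k, Y) = (Y + k)*(-3) = -3*Y - 3*k)
-139 + Z(f, 18) = -139 + (-3*18 - 3*(-4)) = -139 + (-54 + 12) = -139 - 42 = -181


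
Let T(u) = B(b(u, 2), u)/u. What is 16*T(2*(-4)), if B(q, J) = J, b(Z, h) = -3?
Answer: 16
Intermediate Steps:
T(u) = 1 (T(u) = u/u = 1)
16*T(2*(-4)) = 16*1 = 16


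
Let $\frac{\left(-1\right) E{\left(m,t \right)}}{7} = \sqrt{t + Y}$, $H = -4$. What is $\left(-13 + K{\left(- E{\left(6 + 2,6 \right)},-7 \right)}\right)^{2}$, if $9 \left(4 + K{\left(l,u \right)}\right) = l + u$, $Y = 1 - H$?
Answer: $\frac{8713}{27} - \frac{2240 \sqrt{11}}{81} \approx 230.98$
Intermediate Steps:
$Y = 5$ ($Y = 1 - -4 = 1 + 4 = 5$)
$E{\left(m,t \right)} = - 7 \sqrt{5 + t}$ ($E{\left(m,t \right)} = - 7 \sqrt{t + 5} = - 7 \sqrt{5 + t}$)
$K{\left(l,u \right)} = -4 + \frac{l}{9} + \frac{u}{9}$ ($K{\left(l,u \right)} = -4 + \frac{l + u}{9} = -4 + \left(\frac{l}{9} + \frac{u}{9}\right) = -4 + \frac{l}{9} + \frac{u}{9}$)
$\left(-13 + K{\left(- E{\left(6 + 2,6 \right)},-7 \right)}\right)^{2} = \left(-13 + \left(-4 + \frac{\left(-1\right) \left(- 7 \sqrt{5 + 6}\right)}{9} + \frac{1}{9} \left(-7\right)\right)\right)^{2} = \left(-13 - \left(\frac{43}{9} - - \frac{\left(-7\right) \sqrt{11}}{9}\right)\right)^{2} = \left(-13 - \left(\frac{43}{9} - \frac{7 \sqrt{11}}{9}\right)\right)^{2} = \left(- \frac{160}{9} + \frac{7 \sqrt{11}}{9}\right)^{2}$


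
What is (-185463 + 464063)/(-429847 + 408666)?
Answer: -278600/21181 ≈ -13.153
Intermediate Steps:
(-185463 + 464063)/(-429847 + 408666) = 278600/(-21181) = 278600*(-1/21181) = -278600/21181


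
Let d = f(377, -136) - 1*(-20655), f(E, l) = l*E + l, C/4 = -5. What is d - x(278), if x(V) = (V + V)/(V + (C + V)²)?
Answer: -1027796291/33421 ≈ -30753.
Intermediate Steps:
C = -20 (C = 4*(-5) = -20)
f(E, l) = l + E*l (f(E, l) = E*l + l = l + E*l)
d = -30753 (d = -136*(1 + 377) - 1*(-20655) = -136*378 + 20655 = -51408 + 20655 = -30753)
x(V) = 2*V/(V + (-20 + V)²) (x(V) = (V + V)/(V + (-20 + V)²) = (2*V)/(V + (-20 + V)²) = 2*V/(V + (-20 + V)²))
d - x(278) = -30753 - 2*278/(278 + (-20 + 278)²) = -30753 - 2*278/(278 + 258²) = -30753 - 2*278/(278 + 66564) = -30753 - 2*278/66842 = -30753 - 1*278/33421 = -30753 - 278/33421 = -1027796291/33421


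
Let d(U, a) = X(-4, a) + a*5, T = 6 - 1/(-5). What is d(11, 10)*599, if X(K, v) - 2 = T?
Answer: 174309/5 ≈ 34862.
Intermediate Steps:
T = 31/5 (T = 6 - 1*(-⅕) = 6 + ⅕ = 31/5 ≈ 6.2000)
X(K, v) = 41/5 (X(K, v) = 2 + 31/5 = 41/5)
d(U, a) = 41/5 + 5*a (d(U, a) = 41/5 + a*5 = 41/5 + 5*a)
d(11, 10)*599 = (41/5 + 5*10)*599 = (41/5 + 50)*599 = (291/5)*599 = 174309/5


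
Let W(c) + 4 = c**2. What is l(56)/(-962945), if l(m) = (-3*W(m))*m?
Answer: 18144/33205 ≈ 0.54642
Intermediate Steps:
W(c) = -4 + c**2
l(m) = m*(12 - 3*m**2) (l(m) = (-3*(-4 + m**2))*m = (12 - 3*m**2)*m = m*(12 - 3*m**2))
l(56)/(-962945) = (3*56*(4 - 1*56**2))/(-962945) = (3*56*(4 - 1*3136))*(-1/962945) = (3*56*(4 - 3136))*(-1/962945) = (3*56*(-3132))*(-1/962945) = -526176*(-1/962945) = 18144/33205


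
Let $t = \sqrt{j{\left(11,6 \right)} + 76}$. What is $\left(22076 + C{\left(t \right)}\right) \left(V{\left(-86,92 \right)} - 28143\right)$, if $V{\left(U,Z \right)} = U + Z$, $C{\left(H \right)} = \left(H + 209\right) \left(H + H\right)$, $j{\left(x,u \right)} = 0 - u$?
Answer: $-625091592 - 11761266 \sqrt{70} \approx -7.2349 \cdot 10^{8}$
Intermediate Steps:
$j{\left(x,u \right)} = - u$
$t = \sqrt{70}$ ($t = \sqrt{\left(-1\right) 6 + 76} = \sqrt{-6 + 76} = \sqrt{70} \approx 8.3666$)
$C{\left(H \right)} = 2 H \left(209 + H\right)$ ($C{\left(H \right)} = \left(209 + H\right) 2 H = 2 H \left(209 + H\right)$)
$\left(22076 + C{\left(t \right)}\right) \left(V{\left(-86,92 \right)} - 28143\right) = \left(22076 + 2 \sqrt{70} \left(209 + \sqrt{70}\right)\right) \left(\left(-86 + 92\right) - 28143\right) = \left(22076 + 2 \sqrt{70} \left(209 + \sqrt{70}\right)\right) \left(6 - 28143\right) = \left(22076 + 2 \sqrt{70} \left(209 + \sqrt{70}\right)\right) \left(-28137\right) = -621152412 - 56274 \sqrt{70} \left(209 + \sqrt{70}\right)$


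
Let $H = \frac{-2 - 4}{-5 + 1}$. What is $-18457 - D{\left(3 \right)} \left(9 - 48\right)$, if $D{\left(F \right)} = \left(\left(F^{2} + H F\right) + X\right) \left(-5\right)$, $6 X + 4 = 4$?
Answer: $- \frac{42179}{2} \approx -21090.0$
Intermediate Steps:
$X = 0$ ($X = - \frac{2}{3} + \frac{1}{6} \cdot 4 = - \frac{2}{3} + \frac{2}{3} = 0$)
$H = \frac{3}{2}$ ($H = - \frac{6}{-4} = \left(-6\right) \left(- \frac{1}{4}\right) = \frac{3}{2} \approx 1.5$)
$D{\left(F \right)} = - 5 F^{2} - \frac{15 F}{2}$ ($D{\left(F \right)} = \left(\left(F^{2} + \frac{3 F}{2}\right) + 0\right) \left(-5\right) = \left(F^{2} + \frac{3 F}{2}\right) \left(-5\right) = - 5 F^{2} - \frac{15 F}{2}$)
$-18457 - D{\left(3 \right)} \left(9 - 48\right) = -18457 - \frac{5}{2} \cdot 3 \left(-3 - 6\right) \left(9 - 48\right) = -18457 - \frac{5}{2} \cdot 3 \left(-3 - 6\right) \left(-39\right) = -18457 - \frac{5}{2} \cdot 3 \left(-9\right) \left(-39\right) = -18457 - \left(- \frac{135}{2}\right) \left(-39\right) = -18457 - \frac{5265}{2} = - \frac{42179}{2}$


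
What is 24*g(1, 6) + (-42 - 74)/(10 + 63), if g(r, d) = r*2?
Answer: 3388/73 ≈ 46.411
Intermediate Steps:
g(r, d) = 2*r
24*g(1, 6) + (-42 - 74)/(10 + 63) = 24*(2*1) + (-42 - 74)/(10 + 63) = 24*2 - 116/73 = 48 - 116*1/73 = 48 - 116/73 = 3388/73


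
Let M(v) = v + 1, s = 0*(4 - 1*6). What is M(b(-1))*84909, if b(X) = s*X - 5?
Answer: -339636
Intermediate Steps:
s = 0 (s = 0*(4 - 6) = 0*(-2) = 0)
b(X) = -5 (b(X) = 0*X - 5 = 0 - 5 = -5)
M(v) = 1 + v
M(b(-1))*84909 = (1 - 5)*84909 = -4*84909 = -339636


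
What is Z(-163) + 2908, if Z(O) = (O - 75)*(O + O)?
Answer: 80496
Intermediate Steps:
Z(O) = 2*O*(-75 + O) (Z(O) = (-75 + O)*(2*O) = 2*O*(-75 + O))
Z(-163) + 2908 = 2*(-163)*(-75 - 163) + 2908 = 2*(-163)*(-238) + 2908 = 77588 + 2908 = 80496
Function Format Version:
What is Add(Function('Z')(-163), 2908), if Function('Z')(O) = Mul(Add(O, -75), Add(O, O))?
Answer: 80496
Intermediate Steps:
Function('Z')(O) = Mul(2, O, Add(-75, O)) (Function('Z')(O) = Mul(Add(-75, O), Mul(2, O)) = Mul(2, O, Add(-75, O)))
Add(Function('Z')(-163), 2908) = Add(Mul(2, -163, Add(-75, -163)), 2908) = Add(Mul(2, -163, -238), 2908) = Add(77588, 2908) = 80496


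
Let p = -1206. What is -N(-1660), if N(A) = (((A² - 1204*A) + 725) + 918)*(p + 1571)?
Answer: -1735897295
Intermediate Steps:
N(A) = 599695 - 439460*A + 365*A² (N(A) = (((A² - 1204*A) + 725) + 918)*(-1206 + 1571) = ((725 + A² - 1204*A) + 918)*365 = (1643 + A² - 1204*A)*365 = 599695 - 439460*A + 365*A²)
-N(-1660) = -(599695 - 439460*(-1660) + 365*(-1660)²) = -(599695 + 729503600 + 365*2755600) = -(599695 + 729503600 + 1005794000) = -1*1735897295 = -1735897295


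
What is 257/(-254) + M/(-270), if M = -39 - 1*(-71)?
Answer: -38759/34290 ≈ -1.1303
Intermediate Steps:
M = 32 (M = -39 + 71 = 32)
257/(-254) + M/(-270) = 257/(-254) + 32/(-270) = 257*(-1/254) + 32*(-1/270) = -257/254 - 16/135 = -38759/34290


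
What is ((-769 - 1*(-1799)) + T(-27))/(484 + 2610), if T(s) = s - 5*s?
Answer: 569/1547 ≈ 0.36781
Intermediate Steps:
T(s) = -4*s
((-769 - 1*(-1799)) + T(-27))/(484 + 2610) = ((-769 - 1*(-1799)) - 4*(-27))/(484 + 2610) = ((-769 + 1799) + 108)/3094 = (1030 + 108)*(1/3094) = 1138*(1/3094) = 569/1547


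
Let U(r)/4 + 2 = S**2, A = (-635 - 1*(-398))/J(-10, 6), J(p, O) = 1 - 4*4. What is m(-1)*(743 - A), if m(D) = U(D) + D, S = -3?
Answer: 98172/5 ≈ 19634.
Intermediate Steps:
J(p, O) = -15 (J(p, O) = 1 - 16 = -15)
A = 79/5 (A = (-635 - 1*(-398))/(-15) = (-635 + 398)*(-1/15) = -237*(-1/15) = 79/5 ≈ 15.800)
U(r) = 28 (U(r) = -8 + 4*(-3)**2 = -8 + 4*9 = -8 + 36 = 28)
m(D) = 28 + D
m(-1)*(743 - A) = (28 - 1)*(743 - 1*79/5) = 27*(743 - 79/5) = 27*(3636/5) = 98172/5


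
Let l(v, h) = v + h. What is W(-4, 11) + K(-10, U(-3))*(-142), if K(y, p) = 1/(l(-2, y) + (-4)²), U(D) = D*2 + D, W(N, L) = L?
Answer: -49/2 ≈ -24.500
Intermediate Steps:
l(v, h) = h + v
U(D) = 3*D (U(D) = 2*D + D = 3*D)
K(y, p) = 1/(14 + y) (K(y, p) = 1/((y - 2) + (-4)²) = 1/((-2 + y) + 16) = 1/(14 + y))
W(-4, 11) + K(-10, U(-3))*(-142) = 11 - 142/(14 - 10) = 11 - 142/4 = 11 + (¼)*(-142) = 11 - 71/2 = -49/2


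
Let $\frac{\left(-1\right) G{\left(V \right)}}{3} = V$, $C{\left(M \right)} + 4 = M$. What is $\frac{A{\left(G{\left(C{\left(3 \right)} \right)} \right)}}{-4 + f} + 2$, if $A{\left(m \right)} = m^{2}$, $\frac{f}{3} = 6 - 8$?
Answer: $\frac{11}{10} \approx 1.1$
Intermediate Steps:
$C{\left(M \right)} = -4 + M$
$G{\left(V \right)} = - 3 V$
$f = -6$ ($f = 3 \left(6 - 8\right) = 3 \left(-2\right) = -6$)
$\frac{A{\left(G{\left(C{\left(3 \right)} \right)} \right)}}{-4 + f} + 2 = \frac{\left(- 3 \left(-4 + 3\right)\right)^{2}}{-4 - 6} + 2 = \frac{\left(\left(-3\right) \left(-1\right)\right)^{2}}{-10} + 2 = - \frac{3^{2}}{10} + 2 = \left(- \frac{1}{10}\right) 9 + 2 = - \frac{9}{10} + 2 = \frac{11}{10}$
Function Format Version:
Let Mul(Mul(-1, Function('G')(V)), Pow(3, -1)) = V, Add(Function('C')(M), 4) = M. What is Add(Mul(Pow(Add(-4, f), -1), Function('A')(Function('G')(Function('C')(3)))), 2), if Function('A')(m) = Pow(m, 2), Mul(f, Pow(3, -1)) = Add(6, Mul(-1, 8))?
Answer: Rational(11, 10) ≈ 1.1000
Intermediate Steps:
Function('C')(M) = Add(-4, M)
Function('G')(V) = Mul(-3, V)
f = -6 (f = Mul(3, Add(6, Mul(-1, 8))) = Mul(3, Add(6, -8)) = Mul(3, -2) = -6)
Add(Mul(Pow(Add(-4, f), -1), Function('A')(Function('G')(Function('C')(3)))), 2) = Add(Mul(Pow(Add(-4, -6), -1), Pow(Mul(-3, Add(-4, 3)), 2)), 2) = Add(Mul(Pow(-10, -1), Pow(Mul(-3, -1), 2)), 2) = Add(Mul(Rational(-1, 10), Pow(3, 2)), 2) = Add(Mul(Rational(-1, 10), 9), 2) = Add(Rational(-9, 10), 2) = Rational(11, 10)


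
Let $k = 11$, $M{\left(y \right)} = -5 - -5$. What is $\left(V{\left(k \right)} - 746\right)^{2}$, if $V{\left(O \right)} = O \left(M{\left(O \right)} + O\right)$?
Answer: $390625$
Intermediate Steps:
$M{\left(y \right)} = 0$ ($M{\left(y \right)} = -5 + 5 = 0$)
$V{\left(O \right)} = O^{2}$ ($V{\left(O \right)} = O \left(0 + O\right) = O O = O^{2}$)
$\left(V{\left(k \right)} - 746\right)^{2} = \left(11^{2} - 746\right)^{2} = \left(121 - 746\right)^{2} = \left(-625\right)^{2} = 390625$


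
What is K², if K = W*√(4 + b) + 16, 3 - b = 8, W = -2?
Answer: 252 - 64*I ≈ 252.0 - 64.0*I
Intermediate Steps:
b = -5 (b = 3 - 1*8 = 3 - 8 = -5)
K = 16 - 2*I (K = -2*√(4 - 5) + 16 = -2*I + 16 = 16 - 2*I ≈ 16.0 - 2.0*I)
K² = (16 - 2*I)²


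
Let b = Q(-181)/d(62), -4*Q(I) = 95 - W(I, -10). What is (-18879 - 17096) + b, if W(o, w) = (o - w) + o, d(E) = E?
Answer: -8922247/248 ≈ -35977.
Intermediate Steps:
W(o, w) = -w + 2*o
Q(I) = -85/4 + I/2 (Q(I) = -(95 - (-1*(-10) + 2*I))/4 = -(95 - (10 + 2*I))/4 = -(95 + (-10 - 2*I))/4 = -(85 - 2*I)/4 = -85/4 + I/2)
b = -447/248 (b = (-85/4 + (1/2)*(-181))/62 = (-85/4 - 181/2)*(1/62) = -447/4*1/62 = -447/248 ≈ -1.8024)
(-18879 - 17096) + b = (-18879 - 17096) - 447/248 = -35975 - 447/248 = -8922247/248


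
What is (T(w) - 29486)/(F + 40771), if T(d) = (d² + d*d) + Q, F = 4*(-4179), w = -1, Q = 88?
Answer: -29396/24055 ≈ -1.2220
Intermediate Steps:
F = -16716
T(d) = 88 + 2*d² (T(d) = (d² + d*d) + 88 = (d² + d²) + 88 = 2*d² + 88 = 88 + 2*d²)
(T(w) - 29486)/(F + 40771) = ((88 + 2*(-1)²) - 29486)/(-16716 + 40771) = ((88 + 2*1) - 29486)/24055 = ((88 + 2) - 29486)*(1/24055) = (90 - 29486)*(1/24055) = -29396*1/24055 = -29396/24055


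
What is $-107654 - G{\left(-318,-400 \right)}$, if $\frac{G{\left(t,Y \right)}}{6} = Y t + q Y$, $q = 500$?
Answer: $329146$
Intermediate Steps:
$G{\left(t,Y \right)} = 3000 Y + 6 Y t$ ($G{\left(t,Y \right)} = 6 \left(Y t + 500 Y\right) = 6 \left(500 Y + Y t\right) = 3000 Y + 6 Y t$)
$-107654 - G{\left(-318,-400 \right)} = -107654 - 6 \left(-400\right) \left(500 - 318\right) = -107654 - 6 \left(-400\right) 182 = -107654 - -436800 = -107654 + 436800 = 329146$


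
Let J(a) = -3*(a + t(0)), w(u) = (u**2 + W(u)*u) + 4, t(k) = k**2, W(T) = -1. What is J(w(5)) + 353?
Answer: 281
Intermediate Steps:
w(u) = 4 + u**2 - u (w(u) = (u**2 - u) + 4 = 4 + u**2 - u)
J(a) = -3*a (J(a) = -3*(a + 0**2) = -3*(a + 0) = -3*a)
J(w(5)) + 353 = -3*(4 + 5**2 - 1*5) + 353 = -3*(4 + 25 - 5) + 353 = -3*24 + 353 = -72 + 353 = 281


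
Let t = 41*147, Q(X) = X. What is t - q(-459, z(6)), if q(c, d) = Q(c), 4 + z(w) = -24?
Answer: 6486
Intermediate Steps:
z(w) = -28 (z(w) = -4 - 24 = -28)
q(c, d) = c
t = 6027
t - q(-459, z(6)) = 6027 - 1*(-459) = 6027 + 459 = 6486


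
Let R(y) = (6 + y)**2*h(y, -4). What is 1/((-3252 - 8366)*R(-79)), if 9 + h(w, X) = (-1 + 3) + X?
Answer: 1/681035542 ≈ 1.4684e-9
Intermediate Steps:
h(w, X) = -7 + X (h(w, X) = -9 + ((-1 + 3) + X) = -9 + (2 + X) = -7 + X)
R(y) = -11*(6 + y)**2 (R(y) = (6 + y)**2*(-7 - 4) = (6 + y)**2*(-11) = -11*(6 + y)**2)
1/((-3252 - 8366)*R(-79)) = 1/((-3252 - 8366)*((-11*(6 - 79)**2))) = 1/((-11618)*((-11*(-73)**2))) = -1/(11618*((-11*5329))) = -1/11618/(-58619) = -1/11618*(-1/58619) = 1/681035542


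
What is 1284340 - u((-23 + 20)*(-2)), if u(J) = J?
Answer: 1284334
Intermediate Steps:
1284340 - u((-23 + 20)*(-2)) = 1284340 - (-23 + 20)*(-2) = 1284340 - (-3)*(-2) = 1284340 - 1*6 = 1284340 - 6 = 1284334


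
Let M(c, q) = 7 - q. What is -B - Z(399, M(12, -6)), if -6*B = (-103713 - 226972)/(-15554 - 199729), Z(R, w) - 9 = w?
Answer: -28086671/1291698 ≈ -21.744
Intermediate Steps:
Z(R, w) = 9 + w
B = -330685/1291698 (B = -(-103713 - 226972)/(6*(-15554 - 199729)) = -(-330685)/(6*(-215283)) = -(-330685)*(-1)/(6*215283) = -1/6*330685/215283 = -330685/1291698 ≈ -0.25601)
-B - Z(399, M(12, -6)) = -1*(-330685/1291698) - (9 + (7 - 1*(-6))) = 330685/1291698 - (9 + (7 + 6)) = 330685/1291698 - (9 + 13) = 330685/1291698 - 1*22 = 330685/1291698 - 22 = -28086671/1291698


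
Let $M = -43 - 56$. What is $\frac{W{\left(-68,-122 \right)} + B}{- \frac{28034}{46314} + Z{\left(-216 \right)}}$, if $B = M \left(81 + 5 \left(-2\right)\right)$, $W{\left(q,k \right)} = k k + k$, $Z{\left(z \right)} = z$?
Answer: $- \frac{179073081}{5015929} \approx -35.701$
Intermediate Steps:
$W{\left(q,k \right)} = k + k^{2}$ ($W{\left(q,k \right)} = k^{2} + k = k + k^{2}$)
$M = -99$
$B = -7029$ ($B = - 99 \left(81 + 5 \left(-2\right)\right) = - 99 \left(81 - 10\right) = \left(-99\right) 71 = -7029$)
$\frac{W{\left(-68,-122 \right)} + B}{- \frac{28034}{46314} + Z{\left(-216 \right)}} = \frac{- 122 \left(1 - 122\right) - 7029}{- \frac{28034}{46314} - 216} = \frac{\left(-122\right) \left(-121\right) - 7029}{\left(-28034\right) \frac{1}{46314} - 216} = \frac{14762 - 7029}{- \frac{14017}{23157} - 216} = \frac{7733}{- \frac{5015929}{23157}} = 7733 \left(- \frac{23157}{5015929}\right) = - \frac{179073081}{5015929}$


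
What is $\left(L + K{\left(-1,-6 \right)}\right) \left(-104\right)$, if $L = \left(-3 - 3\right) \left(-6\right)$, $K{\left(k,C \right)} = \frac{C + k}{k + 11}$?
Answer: $- \frac{18356}{5} \approx -3671.2$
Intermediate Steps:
$K{\left(k,C \right)} = \frac{C + k}{11 + k}$
$L = 36$ ($L = \left(-6\right) \left(-6\right) = 36$)
$\left(L + K{\left(-1,-6 \right)}\right) \left(-104\right) = \left(36 + \frac{-6 - 1}{11 - 1}\right) \left(-104\right) = \left(36 + \frac{1}{10} \left(-7\right)\right) \left(-104\right) = \left(36 - \frac{7}{10}\right) \left(-104\right) = \frac{353}{10} \left(-104\right) = - \frac{18356}{5}$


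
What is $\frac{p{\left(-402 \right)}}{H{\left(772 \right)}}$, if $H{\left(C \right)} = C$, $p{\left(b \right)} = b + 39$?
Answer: $- \frac{363}{772} \approx -0.47021$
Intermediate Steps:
$p{\left(b \right)} = 39 + b$
$\frac{p{\left(-402 \right)}}{H{\left(772 \right)}} = \frac{39 - 402}{772} = \left(-363\right) \frac{1}{772} = - \frac{363}{772}$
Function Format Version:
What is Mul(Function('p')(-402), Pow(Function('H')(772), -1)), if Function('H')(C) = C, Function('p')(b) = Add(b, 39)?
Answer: Rational(-363, 772) ≈ -0.47021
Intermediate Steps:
Function('p')(b) = Add(39, b)
Mul(Function('p')(-402), Pow(Function('H')(772), -1)) = Mul(Add(39, -402), Pow(772, -1)) = Mul(-363, Rational(1, 772)) = Rational(-363, 772)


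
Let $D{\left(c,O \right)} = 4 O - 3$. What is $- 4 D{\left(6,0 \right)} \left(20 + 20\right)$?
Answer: $480$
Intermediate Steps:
$D{\left(c,O \right)} = -3 + 4 O$
$- 4 D{\left(6,0 \right)} \left(20 + 20\right) = - 4 \left(-3 + 4 \cdot 0\right) \left(20 + 20\right) = - 4 \left(-3 + 0\right) 40 = \left(-4\right) \left(-3\right) 40 = 12 \cdot 40 = 480$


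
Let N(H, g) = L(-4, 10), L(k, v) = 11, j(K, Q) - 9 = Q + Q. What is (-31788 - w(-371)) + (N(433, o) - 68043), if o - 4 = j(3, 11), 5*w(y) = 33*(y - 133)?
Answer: -482468/5 ≈ -96494.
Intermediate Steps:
j(K, Q) = 9 + 2*Q (j(K, Q) = 9 + (Q + Q) = 9 + 2*Q)
w(y) = -4389/5 + 33*y/5 (w(y) = (33*(y - 133))/5 = (33*(-133 + y))/5 = (-4389 + 33*y)/5 = -4389/5 + 33*y/5)
o = 35 (o = 4 + (9 + 2*11) = 4 + (9 + 22) = 4 + 31 = 35)
N(H, g) = 11
(-31788 - w(-371)) + (N(433, o) - 68043) = (-31788 - (-4389/5 + (33/5)*(-371))) + (11 - 68043) = (-31788 - (-4389/5 - 12243/5)) - 68032 = (-31788 - 1*(-16632/5)) - 68032 = (-31788 + 16632/5) - 68032 = -142308/5 - 68032 = -482468/5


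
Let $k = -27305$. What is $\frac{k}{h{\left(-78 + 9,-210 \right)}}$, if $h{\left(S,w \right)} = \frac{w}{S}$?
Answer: $- \frac{125603}{14} \approx -8971.6$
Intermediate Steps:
$\frac{k}{h{\left(-78 + 9,-210 \right)}} = - \frac{27305}{\left(-210\right) \frac{1}{-78 + 9}} = - \frac{27305}{\left(-210\right) \frac{1}{-69}} = - \frac{27305}{\left(-210\right) \left(- \frac{1}{69}\right)} = - \frac{27305}{\frac{70}{23}} = \left(-27305\right) \frac{23}{70} = - \frac{125603}{14}$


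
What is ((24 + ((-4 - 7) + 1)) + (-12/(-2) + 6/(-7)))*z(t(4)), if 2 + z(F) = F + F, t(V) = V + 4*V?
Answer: 5092/7 ≈ 727.43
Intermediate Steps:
t(V) = 5*V
z(F) = -2 + 2*F (z(F) = -2 + (F + F) = -2 + 2*F)
((24 + ((-4 - 7) + 1)) + (-12/(-2) + 6/(-7)))*z(t(4)) = ((24 + ((-4 - 7) + 1)) + (-12/(-2) + 6/(-7)))*(-2 + 2*(5*4)) = ((24 + (-11 + 1)) + (-12*(-1/2) + 6*(-1/7)))*(-2 + 2*20) = ((24 - 10) + (6 - 6/7))*(-2 + 40) = (14 + 36/7)*38 = (134/7)*38 = 5092/7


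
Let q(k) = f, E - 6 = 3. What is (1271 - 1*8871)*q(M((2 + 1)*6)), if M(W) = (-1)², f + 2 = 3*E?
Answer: -190000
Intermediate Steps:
E = 9 (E = 6 + 3 = 9)
f = 25 (f = -2 + 3*9 = -2 + 27 = 25)
M(W) = 1
q(k) = 25
(1271 - 1*8871)*q(M((2 + 1)*6)) = (1271 - 1*8871)*25 = (1271 - 8871)*25 = -7600*25 = -190000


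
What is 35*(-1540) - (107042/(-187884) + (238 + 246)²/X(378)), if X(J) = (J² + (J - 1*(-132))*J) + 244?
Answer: -425216346388871/7888967334 ≈ -53900.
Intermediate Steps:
X(J) = 244 + J² + J*(132 + J) (X(J) = (J² + (J + 132)*J) + 244 = (J² + (132 + J)*J) + 244 = (J² + J*(132 + J)) + 244 = 244 + J² + J*(132 + J))
35*(-1540) - (107042/(-187884) + (238 + 246)²/X(378)) = 35*(-1540) - (107042/(-187884) + (238 + 246)²/(244 + 2*378² + 132*378)) = -53900 - (107042*(-1/187884) + 484²/(244 + 2*142884 + 49896)) = -53900 - (-53521/93942 + 234256/(244 + 285768 + 49896)) = -53900 - (-53521/93942 + 234256/335908) = -53900 - (-53521/93942 + 234256*(1/335908)) = -53900 - (-53521/93942 + 58564/83977) = -53900 - 1*1007086271/7888967334 = -53900 - 1007086271/7888967334 = -425216346388871/7888967334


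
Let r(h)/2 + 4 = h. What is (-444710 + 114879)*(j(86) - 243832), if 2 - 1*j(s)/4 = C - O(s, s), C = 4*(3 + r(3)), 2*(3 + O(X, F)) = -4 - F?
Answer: 80489318592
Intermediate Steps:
r(h) = -8 + 2*h
O(X, F) = -5 - F/2 (O(X, F) = -3 + (-4 - F)/2 = -3 + (-2 - F/2) = -5 - F/2)
C = 4 (C = 4*(3 + (-8 + 2*3)) = 4*(3 + (-8 + 6)) = 4*(3 - 2) = 4*1 = 4)
j(s) = -28 - 2*s (j(s) = 8 - 4*(4 - (-5 - s/2)) = 8 - 4*(4 + (5 + s/2)) = 8 - 4*(9 + s/2) = 8 + (-36 - 2*s) = -28 - 2*s)
(-444710 + 114879)*(j(86) - 243832) = (-444710 + 114879)*((-28 - 2*86) - 243832) = -329831*((-28 - 172) - 243832) = -329831*(-200 - 243832) = -329831*(-244032) = 80489318592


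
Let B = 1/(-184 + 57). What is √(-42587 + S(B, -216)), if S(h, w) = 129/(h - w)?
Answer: I*√32044554439634/27431 ≈ 206.36*I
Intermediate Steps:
B = -1/127 (B = 1/(-127) = -1/127 ≈ -0.0078740)
√(-42587 + S(B, -216)) = √(-42587 + 129/(-1/127 - 1*(-216))) = √(-42587 + 129/(-1/127 + 216)) = √(-42587 + 129/(27431/127)) = √(-42587 + 129*(127/27431)) = √(-42587 + 16383/27431) = √(-1168187614/27431) = I*√32044554439634/27431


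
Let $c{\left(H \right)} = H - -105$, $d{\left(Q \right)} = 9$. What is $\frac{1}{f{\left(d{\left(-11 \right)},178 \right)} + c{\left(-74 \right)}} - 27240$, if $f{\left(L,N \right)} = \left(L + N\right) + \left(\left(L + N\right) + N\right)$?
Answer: $- \frac{15880919}{583} \approx -27240.0$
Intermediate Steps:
$f{\left(L,N \right)} = 2 L + 3 N$ ($f{\left(L,N \right)} = \left(L + N\right) + \left(L + 2 N\right) = 2 L + 3 N$)
$c{\left(H \right)} = 105 + H$ ($c{\left(H \right)} = H + 105 = 105 + H$)
$\frac{1}{f{\left(d{\left(-11 \right)},178 \right)} + c{\left(-74 \right)}} - 27240 = \frac{1}{\left(2 \cdot 9 + 3 \cdot 178\right) + \left(105 - 74\right)} - 27240 = \frac{1}{\left(18 + 534\right) + 31} - 27240 = \frac{1}{552 + 31} - 27240 = \frac{1}{583} - 27240 = - \frac{15880919}{583}$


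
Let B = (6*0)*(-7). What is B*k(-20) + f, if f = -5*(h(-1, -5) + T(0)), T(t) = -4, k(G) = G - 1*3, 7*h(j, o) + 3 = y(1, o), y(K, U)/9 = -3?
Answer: 290/7 ≈ 41.429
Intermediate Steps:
y(K, U) = -27 (y(K, U) = 9*(-3) = -27)
B = 0 (B = 0*(-7) = 0)
h(j, o) = -30/7 (h(j, o) = -3/7 + (1/7)*(-27) = -3/7 - 27/7 = -30/7)
k(G) = -3 + G (k(G) = G - 3 = -3 + G)
f = 290/7 (f = -5*(-30/7 - 4) = -5*(-58/7) = 290/7 ≈ 41.429)
B*k(-20) + f = 0*(-3 - 20) + 290/7 = 0*(-23) + 290/7 = 0 + 290/7 = 290/7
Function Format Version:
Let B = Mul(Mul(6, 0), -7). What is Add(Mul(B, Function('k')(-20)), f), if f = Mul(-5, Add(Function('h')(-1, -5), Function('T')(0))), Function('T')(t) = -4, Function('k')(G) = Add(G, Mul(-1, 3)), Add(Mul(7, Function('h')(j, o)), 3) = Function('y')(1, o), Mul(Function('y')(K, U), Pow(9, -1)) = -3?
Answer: Rational(290, 7) ≈ 41.429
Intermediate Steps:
Function('y')(K, U) = -27 (Function('y')(K, U) = Mul(9, -3) = -27)
B = 0 (B = Mul(0, -7) = 0)
Function('h')(j, o) = Rational(-30, 7) (Function('h')(j, o) = Add(Rational(-3, 7), Mul(Rational(1, 7), -27)) = Add(Rational(-3, 7), Rational(-27, 7)) = Rational(-30, 7))
Function('k')(G) = Add(-3, G) (Function('k')(G) = Add(G, -3) = Add(-3, G))
f = Rational(290, 7) (f = Mul(-5, Add(Rational(-30, 7), -4)) = Mul(-5, Rational(-58, 7)) = Rational(290, 7) ≈ 41.429)
Add(Mul(B, Function('k')(-20)), f) = Add(Mul(0, Add(-3, -20)), Rational(290, 7)) = Add(Mul(0, -23), Rational(290, 7)) = Add(0, Rational(290, 7)) = Rational(290, 7)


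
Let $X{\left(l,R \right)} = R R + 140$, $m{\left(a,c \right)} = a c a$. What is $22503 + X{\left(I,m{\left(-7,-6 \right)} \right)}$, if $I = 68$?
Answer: $109079$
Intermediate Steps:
$m{\left(a,c \right)} = c a^{2}$
$X{\left(l,R \right)} = 140 + R^{2}$ ($X{\left(l,R \right)} = R^{2} + 140 = 140 + R^{2}$)
$22503 + X{\left(I,m{\left(-7,-6 \right)} \right)} = 22503 + \left(140 + \left(- 6 \left(-7\right)^{2}\right)^{2}\right) = 22503 + \left(140 + \left(\left(-6\right) 49\right)^{2}\right) = 22503 + \left(140 + \left(-294\right)^{2}\right) = 22503 + \left(140 + 86436\right) = 22503 + 86576 = 109079$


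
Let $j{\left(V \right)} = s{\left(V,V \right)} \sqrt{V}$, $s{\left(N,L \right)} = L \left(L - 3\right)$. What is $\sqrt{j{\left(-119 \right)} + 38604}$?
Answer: $\sqrt{38604 + 14518 i \sqrt{119}} \approx 317.5 + 249.41 i$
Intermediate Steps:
$s{\left(N,L \right)} = L \left(-3 + L\right)$
$j{\left(V \right)} = V^{\frac{3}{2}} \left(-3 + V\right)$ ($j{\left(V \right)} = V \left(-3 + V\right) \sqrt{V} = V^{\frac{3}{2}} \left(-3 + V\right)$)
$\sqrt{j{\left(-119 \right)} + 38604} = \sqrt{\left(-119\right)^{\frac{3}{2}} \left(-3 - 119\right) + 38604} = \sqrt{- 119 i \sqrt{119} \left(-122\right) + 38604} = \sqrt{14518 i \sqrt{119} + 38604} = \sqrt{38604 + 14518 i \sqrt{119}}$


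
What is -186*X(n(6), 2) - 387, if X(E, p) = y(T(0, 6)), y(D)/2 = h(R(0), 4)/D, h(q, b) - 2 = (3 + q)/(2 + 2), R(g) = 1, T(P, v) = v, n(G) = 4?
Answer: -573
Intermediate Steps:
h(q, b) = 11/4 + q/4 (h(q, b) = 2 + (3 + q)/(2 + 2) = 2 + (3 + q)/4 = 2 + (3 + q)*(¼) = 2 + (¾ + q/4) = 11/4 + q/4)
y(D) = 6/D (y(D) = 2*((11/4 + (¼)*1)/D) = 2*((11/4 + ¼)/D) = 2*(3/D) = 6/D)
X(E, p) = 1 (X(E, p) = 6/6 = 6*(⅙) = 1)
-186*X(n(6), 2) - 387 = -186*1 - 387 = -186 - 387 = -573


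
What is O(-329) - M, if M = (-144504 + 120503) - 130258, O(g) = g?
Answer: 153930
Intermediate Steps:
M = -154259 (M = -24001 - 130258 = -154259)
O(-329) - M = -329 - 1*(-154259) = -329 + 154259 = 153930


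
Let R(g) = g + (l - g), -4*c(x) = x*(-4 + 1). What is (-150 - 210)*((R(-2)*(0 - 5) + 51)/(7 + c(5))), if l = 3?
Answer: -51840/43 ≈ -1205.6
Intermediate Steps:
c(x) = 3*x/4 (c(x) = -x*(-4 + 1)/4 = -x*(-3)/4 = -(-3)*x/4 = 3*x/4)
R(g) = 3 (R(g) = g + (3 - g) = 3)
(-150 - 210)*((R(-2)*(0 - 5) + 51)/(7 + c(5))) = (-150 - 210)*((3*(0 - 5) + 51)/(7 + (¾)*5)) = -360*(3*(-5) + 51)/(7 + 15/4) = -360*(-15 + 51)/43/4 = -12960*4/43 = -360*144/43 = -51840/43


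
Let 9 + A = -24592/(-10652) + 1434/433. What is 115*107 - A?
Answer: 14192533980/1153079 ≈ 12308.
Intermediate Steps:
A = -3896885/1153079 (A = -9 + (-24592/(-10652) + 1434/433) = -9 + (-24592*(-1/10652) + 1434*(1/433)) = -9 + (6148/2663 + 1434/433) = -9 + 6480826/1153079 = -3896885/1153079 ≈ -3.3795)
115*107 - A = 115*107 - 1*(-3896885/1153079) = 12305 + 3896885/1153079 = 14192533980/1153079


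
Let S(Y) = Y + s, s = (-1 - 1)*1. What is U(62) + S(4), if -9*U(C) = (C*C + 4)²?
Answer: -14807086/9 ≈ -1.6452e+6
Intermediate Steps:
s = -2 (s = -2*1 = -2)
S(Y) = -2 + Y (S(Y) = Y - 2 = -2 + Y)
U(C) = -(4 + C²)²/9 (U(C) = -(C*C + 4)²/9 = -(C² + 4)²/9 = -(4 + C²)²/9)
U(62) + S(4) = -(4 + 62²)²/9 + (-2 + 4) = -(4 + 3844)²/9 + 2 = -⅑*3848² + 2 = -⅑*14807104 + 2 = -14807104/9 + 2 = -14807086/9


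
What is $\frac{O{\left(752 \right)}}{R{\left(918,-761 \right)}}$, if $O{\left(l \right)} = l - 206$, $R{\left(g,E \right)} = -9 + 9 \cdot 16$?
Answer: $\frac{182}{45} \approx 4.0444$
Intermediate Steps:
$R{\left(g,E \right)} = 135$ ($R{\left(g,E \right)} = -9 + 144 = 135$)
$O{\left(l \right)} = -206 + l$
$\frac{O{\left(752 \right)}}{R{\left(918,-761 \right)}} = \frac{-206 + 752}{135} = 546 \cdot \frac{1}{135} = \frac{182}{45}$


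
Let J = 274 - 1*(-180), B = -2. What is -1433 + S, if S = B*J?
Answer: -2341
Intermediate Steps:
J = 454 (J = 274 + 180 = 454)
S = -908 (S = -2*454 = -908)
-1433 + S = -1433 - 908 = -2341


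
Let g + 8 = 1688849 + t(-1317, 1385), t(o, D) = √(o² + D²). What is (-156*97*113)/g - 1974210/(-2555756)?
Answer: -124974904205821719/520676917113088118 + 1709916*√3652714/2852180270567 ≈ -0.23888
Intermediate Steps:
t(o, D) = √(D² + o²)
g = 1688841 + √3652714 (g = -8 + (1688849 + √(1385² + (-1317)²)) = -8 + (1688849 + √(1918225 + 1734489)) = -8 + (1688849 + √3652714) = 1688841 + √3652714 ≈ 1.6908e+6)
(-156*97*113)/g - 1974210/(-2555756) = (-156*97*113)/(1688841 + √3652714) - 1974210/(-2555756) = (-15132*113)/(1688841 + √3652714) - 1974210*(-1/2555756) = -1709916/(1688841 + √3652714) + 141015/182554 = 141015/182554 - 1709916/(1688841 + √3652714)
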